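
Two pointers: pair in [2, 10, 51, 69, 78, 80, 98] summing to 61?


lo=0(2)+hi=6(98)=100
lo=0(2)+hi=5(80)=82
lo=0(2)+hi=4(78)=80
lo=0(2)+hi=3(69)=71
lo=0(2)+hi=2(51)=53
lo=1(10)+hi=2(51)=61

Yes: 10+51=61


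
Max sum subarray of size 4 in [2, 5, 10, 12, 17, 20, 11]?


[0:4]: 29
[1:5]: 44
[2:6]: 59
[3:7]: 60

Max: 60 at [3:7]


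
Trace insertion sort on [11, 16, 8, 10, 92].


Initial: [11, 16, 8, 10, 92]
Insert 16: [11, 16, 8, 10, 92]
Insert 8: [8, 11, 16, 10, 92]
Insert 10: [8, 10, 11, 16, 92]
Insert 92: [8, 10, 11, 16, 92]

Sorted: [8, 10, 11, 16, 92]


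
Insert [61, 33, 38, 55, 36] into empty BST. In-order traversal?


Insert 61: root
Insert 33: L from 61
Insert 38: L from 61 -> R from 33
Insert 55: L from 61 -> R from 33 -> R from 38
Insert 36: L from 61 -> R from 33 -> L from 38

In-order: [33, 36, 38, 55, 61]


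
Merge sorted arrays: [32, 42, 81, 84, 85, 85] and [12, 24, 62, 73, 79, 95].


Take 12 from B
Take 24 from B
Take 32 from A
Take 42 from A
Take 62 from B
Take 73 from B
Take 79 from B
Take 81 from A
Take 84 from A
Take 85 from A
Take 85 from A

Merged: [12, 24, 32, 42, 62, 73, 79, 81, 84, 85, 85, 95]


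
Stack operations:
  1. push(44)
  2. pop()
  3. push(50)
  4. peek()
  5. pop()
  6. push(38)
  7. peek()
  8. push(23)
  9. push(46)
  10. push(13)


push(44) -> [44]
pop()->44, []
push(50) -> [50]
peek()->50
pop()->50, []
push(38) -> [38]
peek()->38
push(23) -> [38, 23]
push(46) -> [38, 23, 46]
push(13) -> [38, 23, 46, 13]

Final stack: [38, 23, 46, 13]


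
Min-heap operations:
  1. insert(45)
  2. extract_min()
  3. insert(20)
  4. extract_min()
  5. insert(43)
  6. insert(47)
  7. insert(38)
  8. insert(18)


insert(45) -> [45]
extract_min()->45, []
insert(20) -> [20]
extract_min()->20, []
insert(43) -> [43]
insert(47) -> [43, 47]
insert(38) -> [38, 47, 43]
insert(18) -> [18, 38, 43, 47]

Final heap: [18, 38, 43, 47]


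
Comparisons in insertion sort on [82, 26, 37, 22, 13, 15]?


Algorithm: insertion sort
Input: [82, 26, 37, 22, 13, 15]
Sorted: [13, 15, 22, 26, 37, 82]

15


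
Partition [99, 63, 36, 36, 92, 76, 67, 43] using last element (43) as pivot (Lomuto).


Pivot: 43
  36 <= 43: swap -> [36, 63, 99, 36, 92, 76, 67, 43]
  36 <= 43: swap -> [36, 36, 99, 63, 92, 76, 67, 43]
Place pivot at 2: [36, 36, 43, 63, 92, 76, 67, 99]

Partitioned: [36, 36, 43, 63, 92, 76, 67, 99]


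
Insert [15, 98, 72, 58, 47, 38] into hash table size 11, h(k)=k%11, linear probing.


Insert 15: h=4 -> slot 4
Insert 98: h=10 -> slot 10
Insert 72: h=6 -> slot 6
Insert 58: h=3 -> slot 3
Insert 47: h=3, 2 probes -> slot 5
Insert 38: h=5, 2 probes -> slot 7

Table: [None, None, None, 58, 15, 47, 72, 38, None, None, 98]


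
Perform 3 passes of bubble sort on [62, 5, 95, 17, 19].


Initial: [62, 5, 95, 17, 19]
Pass 1: [5, 62, 17, 19, 95] (3 swaps)
Pass 2: [5, 17, 19, 62, 95] (2 swaps)
Pass 3: [5, 17, 19, 62, 95] (0 swaps)

After 3 passes: [5, 17, 19, 62, 95]


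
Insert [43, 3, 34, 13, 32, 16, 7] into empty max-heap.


Insert 43: [43]
Insert 3: [43, 3]
Insert 34: [43, 3, 34]
Insert 13: [43, 13, 34, 3]
Insert 32: [43, 32, 34, 3, 13]
Insert 16: [43, 32, 34, 3, 13, 16]
Insert 7: [43, 32, 34, 3, 13, 16, 7]

Final heap: [43, 32, 34, 3, 13, 16, 7]


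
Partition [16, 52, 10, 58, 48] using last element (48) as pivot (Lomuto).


Pivot: 48
  16 <= 48: advance i (no swap)
  10 <= 48: swap -> [16, 10, 52, 58, 48]
Place pivot at 2: [16, 10, 48, 58, 52]

Partitioned: [16, 10, 48, 58, 52]


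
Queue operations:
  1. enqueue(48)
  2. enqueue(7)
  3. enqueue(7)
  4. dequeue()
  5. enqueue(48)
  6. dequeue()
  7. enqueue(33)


enqueue(48) -> [48]
enqueue(7) -> [48, 7]
enqueue(7) -> [48, 7, 7]
dequeue()->48, [7, 7]
enqueue(48) -> [7, 7, 48]
dequeue()->7, [7, 48]
enqueue(33) -> [7, 48, 33]

Final queue: [7, 48, 33]


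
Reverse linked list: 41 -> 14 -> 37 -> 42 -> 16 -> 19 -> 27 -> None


Step 1: curr=41, set curr.next=prev(None) | reversed so far: 41
Step 2: curr=14, set curr.next=prev(41) | reversed so far: 14 -> 41
Step 3: curr=37, set curr.next=prev(14) | reversed so far: 37 -> 14 -> 41
Step 4: curr=42, set curr.next=prev(37) | reversed so far: 42 -> 37 -> 14 -> 41
Step 5: curr=16, set curr.next=prev(42) | reversed so far: 16 -> 42 -> 37 -> 14 -> 41
Step 6: curr=19, set curr.next=prev(16) | reversed so far: 19 -> 16 -> 42 -> 37 -> 14 -> 41
Step 7: curr=27, set curr.next=prev(19) | reversed so far: 27 -> 19 -> 16 -> 42 -> 37 -> 14 -> 41

27 -> 19 -> 16 -> 42 -> 37 -> 14 -> 41 -> None


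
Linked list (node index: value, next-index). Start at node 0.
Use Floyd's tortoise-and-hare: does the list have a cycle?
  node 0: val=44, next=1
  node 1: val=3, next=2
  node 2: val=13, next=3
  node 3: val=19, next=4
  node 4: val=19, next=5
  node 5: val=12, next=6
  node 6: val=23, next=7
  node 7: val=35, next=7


Floyd's tortoise (slow, +1) and hare (fast, +2):
  init: slow=0, fast=0
  step 1: slow=1, fast=2
  step 2: slow=2, fast=4
  step 3: slow=3, fast=6
  step 4: slow=4, fast=7
  step 5: slow=5, fast=7
  step 6: slow=6, fast=7
  step 7: slow=7, fast=7
  slow == fast at node 7: cycle detected

Cycle: yes


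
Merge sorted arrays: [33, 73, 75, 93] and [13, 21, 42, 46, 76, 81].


Take 13 from B
Take 21 from B
Take 33 from A
Take 42 from B
Take 46 from B
Take 73 from A
Take 75 from A
Take 76 from B
Take 81 from B

Merged: [13, 21, 33, 42, 46, 73, 75, 76, 81, 93]


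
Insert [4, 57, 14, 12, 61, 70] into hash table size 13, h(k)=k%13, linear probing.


Insert 4: h=4 -> slot 4
Insert 57: h=5 -> slot 5
Insert 14: h=1 -> slot 1
Insert 12: h=12 -> slot 12
Insert 61: h=9 -> slot 9
Insert 70: h=5, 1 probes -> slot 6

Table: [None, 14, None, None, 4, 57, 70, None, None, 61, None, None, 12]


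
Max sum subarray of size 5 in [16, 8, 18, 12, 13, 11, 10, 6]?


[0:5]: 67
[1:6]: 62
[2:7]: 64
[3:8]: 52

Max: 67 at [0:5]


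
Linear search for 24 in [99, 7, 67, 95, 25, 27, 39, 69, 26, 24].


i=0: 99!=24
i=1: 7!=24
i=2: 67!=24
i=3: 95!=24
i=4: 25!=24
i=5: 27!=24
i=6: 39!=24
i=7: 69!=24
i=8: 26!=24
i=9: 24==24 found!

Found at 9, 10 comps


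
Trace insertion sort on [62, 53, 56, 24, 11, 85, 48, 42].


Initial: [62, 53, 56, 24, 11, 85, 48, 42]
Insert 53: [53, 62, 56, 24, 11, 85, 48, 42]
Insert 56: [53, 56, 62, 24, 11, 85, 48, 42]
Insert 24: [24, 53, 56, 62, 11, 85, 48, 42]
Insert 11: [11, 24, 53, 56, 62, 85, 48, 42]
Insert 85: [11, 24, 53, 56, 62, 85, 48, 42]
Insert 48: [11, 24, 48, 53, 56, 62, 85, 42]
Insert 42: [11, 24, 42, 48, 53, 56, 62, 85]

Sorted: [11, 24, 42, 48, 53, 56, 62, 85]


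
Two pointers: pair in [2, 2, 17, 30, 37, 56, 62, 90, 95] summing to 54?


lo=0(2)+hi=8(95)=97
lo=0(2)+hi=7(90)=92
lo=0(2)+hi=6(62)=64
lo=0(2)+hi=5(56)=58
lo=0(2)+hi=4(37)=39
lo=1(2)+hi=4(37)=39
lo=2(17)+hi=4(37)=54

Yes: 17+37=54


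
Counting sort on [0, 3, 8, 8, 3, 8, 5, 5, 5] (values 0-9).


Input: [0, 3, 8, 8, 3, 8, 5, 5, 5]
Counts: [1, 0, 0, 2, 0, 3, 0, 0, 3, 0]

Sorted: [0, 3, 3, 5, 5, 5, 8, 8, 8]


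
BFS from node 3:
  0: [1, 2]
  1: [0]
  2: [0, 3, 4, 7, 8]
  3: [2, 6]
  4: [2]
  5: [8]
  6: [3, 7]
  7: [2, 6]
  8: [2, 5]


Visit 3, enqueue [2, 6]
Visit 2, enqueue [0, 4, 7, 8]
Visit 6, enqueue []
Visit 0, enqueue [1]
Visit 4, enqueue []
Visit 7, enqueue []
Visit 8, enqueue [5]
Visit 1, enqueue []
Visit 5, enqueue []

BFS order: [3, 2, 6, 0, 4, 7, 8, 1, 5]


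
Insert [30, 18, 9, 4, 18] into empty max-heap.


Insert 30: [30]
Insert 18: [30, 18]
Insert 9: [30, 18, 9]
Insert 4: [30, 18, 9, 4]
Insert 18: [30, 18, 9, 4, 18]

Final heap: [30, 18, 9, 4, 18]


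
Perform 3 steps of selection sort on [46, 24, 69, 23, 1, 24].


Initial: [46, 24, 69, 23, 1, 24]
Step 1: min=1 at 4
  Swap: [1, 24, 69, 23, 46, 24]
Step 2: min=23 at 3
  Swap: [1, 23, 69, 24, 46, 24]
Step 3: min=24 at 3
  Swap: [1, 23, 24, 69, 46, 24]

After 3 steps: [1, 23, 24, 69, 46, 24]


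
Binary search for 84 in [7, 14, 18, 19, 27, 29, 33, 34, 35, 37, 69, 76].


Step 1: lo=0, hi=11, mid=5, val=29
Step 2: lo=6, hi=11, mid=8, val=35
Step 3: lo=9, hi=11, mid=10, val=69
Step 4: lo=11, hi=11, mid=11, val=76

Not found


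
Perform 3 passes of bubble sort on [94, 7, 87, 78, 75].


Initial: [94, 7, 87, 78, 75]
Pass 1: [7, 87, 78, 75, 94] (4 swaps)
Pass 2: [7, 78, 75, 87, 94] (2 swaps)
Pass 3: [7, 75, 78, 87, 94] (1 swaps)

After 3 passes: [7, 75, 78, 87, 94]


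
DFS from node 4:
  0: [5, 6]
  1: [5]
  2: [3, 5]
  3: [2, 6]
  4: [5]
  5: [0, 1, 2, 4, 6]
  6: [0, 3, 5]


Visit 4, push [5]
Visit 5, push [6, 2, 1, 0]
Visit 0, push [6]
Visit 6, push [3]
Visit 3, push [2]
Visit 2, push []
Visit 1, push []

DFS order: [4, 5, 0, 6, 3, 2, 1]


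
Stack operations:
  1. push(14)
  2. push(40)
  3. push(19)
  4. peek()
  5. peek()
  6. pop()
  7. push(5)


push(14) -> [14]
push(40) -> [14, 40]
push(19) -> [14, 40, 19]
peek()->19
peek()->19
pop()->19, [14, 40]
push(5) -> [14, 40, 5]

Final stack: [14, 40, 5]


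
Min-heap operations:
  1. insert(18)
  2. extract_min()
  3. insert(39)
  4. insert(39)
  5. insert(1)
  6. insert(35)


insert(18) -> [18]
extract_min()->18, []
insert(39) -> [39]
insert(39) -> [39, 39]
insert(1) -> [1, 39, 39]
insert(35) -> [1, 35, 39, 39]

Final heap: [1, 35, 39, 39]


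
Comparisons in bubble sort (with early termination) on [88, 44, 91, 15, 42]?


Algorithm: bubble sort (with early termination)
Input: [88, 44, 91, 15, 42]
Sorted: [15, 42, 44, 88, 91]

10


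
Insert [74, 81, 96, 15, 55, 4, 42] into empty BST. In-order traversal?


Insert 74: root
Insert 81: R from 74
Insert 96: R from 74 -> R from 81
Insert 15: L from 74
Insert 55: L from 74 -> R from 15
Insert 4: L from 74 -> L from 15
Insert 42: L from 74 -> R from 15 -> L from 55

In-order: [4, 15, 42, 55, 74, 81, 96]


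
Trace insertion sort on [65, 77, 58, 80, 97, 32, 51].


Initial: [65, 77, 58, 80, 97, 32, 51]
Insert 77: [65, 77, 58, 80, 97, 32, 51]
Insert 58: [58, 65, 77, 80, 97, 32, 51]
Insert 80: [58, 65, 77, 80, 97, 32, 51]
Insert 97: [58, 65, 77, 80, 97, 32, 51]
Insert 32: [32, 58, 65, 77, 80, 97, 51]
Insert 51: [32, 51, 58, 65, 77, 80, 97]

Sorted: [32, 51, 58, 65, 77, 80, 97]


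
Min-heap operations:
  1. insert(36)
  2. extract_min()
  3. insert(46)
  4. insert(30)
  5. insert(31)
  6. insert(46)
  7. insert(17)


insert(36) -> [36]
extract_min()->36, []
insert(46) -> [46]
insert(30) -> [30, 46]
insert(31) -> [30, 46, 31]
insert(46) -> [30, 46, 31, 46]
insert(17) -> [17, 30, 31, 46, 46]

Final heap: [17, 30, 31, 46, 46]


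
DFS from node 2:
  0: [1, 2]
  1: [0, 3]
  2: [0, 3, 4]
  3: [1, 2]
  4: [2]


Visit 2, push [4, 3, 0]
Visit 0, push [1]
Visit 1, push [3]
Visit 3, push []
Visit 4, push []

DFS order: [2, 0, 1, 3, 4]


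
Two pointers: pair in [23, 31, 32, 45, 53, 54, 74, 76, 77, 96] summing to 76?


lo=0(23)+hi=9(96)=119
lo=0(23)+hi=8(77)=100
lo=0(23)+hi=7(76)=99
lo=0(23)+hi=6(74)=97
lo=0(23)+hi=5(54)=77
lo=0(23)+hi=4(53)=76

Yes: 23+53=76


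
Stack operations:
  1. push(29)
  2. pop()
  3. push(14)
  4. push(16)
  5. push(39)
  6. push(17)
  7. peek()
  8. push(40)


push(29) -> [29]
pop()->29, []
push(14) -> [14]
push(16) -> [14, 16]
push(39) -> [14, 16, 39]
push(17) -> [14, 16, 39, 17]
peek()->17
push(40) -> [14, 16, 39, 17, 40]

Final stack: [14, 16, 39, 17, 40]


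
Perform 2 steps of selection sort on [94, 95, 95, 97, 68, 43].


Initial: [94, 95, 95, 97, 68, 43]
Step 1: min=43 at 5
  Swap: [43, 95, 95, 97, 68, 94]
Step 2: min=68 at 4
  Swap: [43, 68, 95, 97, 95, 94]

After 2 steps: [43, 68, 95, 97, 95, 94]


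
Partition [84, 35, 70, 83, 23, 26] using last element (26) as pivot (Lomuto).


Pivot: 26
  23 <= 26: swap -> [23, 35, 70, 83, 84, 26]
Place pivot at 1: [23, 26, 70, 83, 84, 35]

Partitioned: [23, 26, 70, 83, 84, 35]


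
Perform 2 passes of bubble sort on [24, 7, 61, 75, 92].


Initial: [24, 7, 61, 75, 92]
Pass 1: [7, 24, 61, 75, 92] (1 swaps)
Pass 2: [7, 24, 61, 75, 92] (0 swaps)

After 2 passes: [7, 24, 61, 75, 92]


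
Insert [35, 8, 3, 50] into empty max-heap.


Insert 35: [35]
Insert 8: [35, 8]
Insert 3: [35, 8, 3]
Insert 50: [50, 35, 3, 8]

Final heap: [50, 35, 3, 8]


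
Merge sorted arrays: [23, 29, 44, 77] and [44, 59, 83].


Take 23 from A
Take 29 from A
Take 44 from A
Take 44 from B
Take 59 from B
Take 77 from A

Merged: [23, 29, 44, 44, 59, 77, 83]


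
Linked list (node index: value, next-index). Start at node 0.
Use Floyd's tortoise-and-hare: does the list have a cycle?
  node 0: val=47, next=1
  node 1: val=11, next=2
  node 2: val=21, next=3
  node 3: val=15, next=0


Floyd's tortoise (slow, +1) and hare (fast, +2):
  init: slow=0, fast=0
  step 1: slow=1, fast=2
  step 2: slow=2, fast=0
  step 3: slow=3, fast=2
  step 4: slow=0, fast=0
  slow == fast at node 0: cycle detected

Cycle: yes


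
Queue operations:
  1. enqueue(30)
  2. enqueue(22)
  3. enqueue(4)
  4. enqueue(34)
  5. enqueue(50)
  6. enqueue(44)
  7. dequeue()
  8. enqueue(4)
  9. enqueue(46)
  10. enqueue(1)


enqueue(30) -> [30]
enqueue(22) -> [30, 22]
enqueue(4) -> [30, 22, 4]
enqueue(34) -> [30, 22, 4, 34]
enqueue(50) -> [30, 22, 4, 34, 50]
enqueue(44) -> [30, 22, 4, 34, 50, 44]
dequeue()->30, [22, 4, 34, 50, 44]
enqueue(4) -> [22, 4, 34, 50, 44, 4]
enqueue(46) -> [22, 4, 34, 50, 44, 4, 46]
enqueue(1) -> [22, 4, 34, 50, 44, 4, 46, 1]

Final queue: [22, 4, 34, 50, 44, 4, 46, 1]


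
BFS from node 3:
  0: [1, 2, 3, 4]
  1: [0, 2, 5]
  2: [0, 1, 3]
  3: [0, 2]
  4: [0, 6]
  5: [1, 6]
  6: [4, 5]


Visit 3, enqueue [0, 2]
Visit 0, enqueue [1, 4]
Visit 2, enqueue []
Visit 1, enqueue [5]
Visit 4, enqueue [6]
Visit 5, enqueue []
Visit 6, enqueue []

BFS order: [3, 0, 2, 1, 4, 5, 6]


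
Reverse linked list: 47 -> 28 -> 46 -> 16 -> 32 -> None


Step 1: curr=47, set curr.next=prev(None) | reversed so far: 47
Step 2: curr=28, set curr.next=prev(47) | reversed so far: 28 -> 47
Step 3: curr=46, set curr.next=prev(28) | reversed so far: 46 -> 28 -> 47
Step 4: curr=16, set curr.next=prev(46) | reversed so far: 16 -> 46 -> 28 -> 47
Step 5: curr=32, set curr.next=prev(16) | reversed so far: 32 -> 16 -> 46 -> 28 -> 47

32 -> 16 -> 46 -> 28 -> 47 -> None


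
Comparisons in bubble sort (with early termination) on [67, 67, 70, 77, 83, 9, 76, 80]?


Algorithm: bubble sort (with early termination)
Input: [67, 67, 70, 77, 83, 9, 76, 80]
Sorted: [9, 67, 67, 70, 76, 77, 80, 83]

27


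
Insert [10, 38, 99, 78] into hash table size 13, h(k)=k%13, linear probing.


Insert 10: h=10 -> slot 10
Insert 38: h=12 -> slot 12
Insert 99: h=8 -> slot 8
Insert 78: h=0 -> slot 0

Table: [78, None, None, None, None, None, None, None, 99, None, 10, None, 38]


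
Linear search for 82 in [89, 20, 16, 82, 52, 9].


i=0: 89!=82
i=1: 20!=82
i=2: 16!=82
i=3: 82==82 found!

Found at 3, 4 comps


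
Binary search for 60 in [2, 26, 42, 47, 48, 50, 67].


Step 1: lo=0, hi=6, mid=3, val=47
Step 2: lo=4, hi=6, mid=5, val=50
Step 3: lo=6, hi=6, mid=6, val=67

Not found


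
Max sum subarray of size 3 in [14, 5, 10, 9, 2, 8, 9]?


[0:3]: 29
[1:4]: 24
[2:5]: 21
[3:6]: 19
[4:7]: 19

Max: 29 at [0:3]


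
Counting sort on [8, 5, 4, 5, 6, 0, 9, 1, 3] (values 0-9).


Input: [8, 5, 4, 5, 6, 0, 9, 1, 3]
Counts: [1, 1, 0, 1, 1, 2, 1, 0, 1, 1]

Sorted: [0, 1, 3, 4, 5, 5, 6, 8, 9]


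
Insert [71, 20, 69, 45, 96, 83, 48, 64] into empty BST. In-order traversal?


Insert 71: root
Insert 20: L from 71
Insert 69: L from 71 -> R from 20
Insert 45: L from 71 -> R from 20 -> L from 69
Insert 96: R from 71
Insert 83: R from 71 -> L from 96
Insert 48: L from 71 -> R from 20 -> L from 69 -> R from 45
Insert 64: L from 71 -> R from 20 -> L from 69 -> R from 45 -> R from 48

In-order: [20, 45, 48, 64, 69, 71, 83, 96]


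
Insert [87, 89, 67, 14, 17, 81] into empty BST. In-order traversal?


Insert 87: root
Insert 89: R from 87
Insert 67: L from 87
Insert 14: L from 87 -> L from 67
Insert 17: L from 87 -> L from 67 -> R from 14
Insert 81: L from 87 -> R from 67

In-order: [14, 17, 67, 81, 87, 89]


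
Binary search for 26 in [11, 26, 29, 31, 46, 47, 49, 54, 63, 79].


Step 1: lo=0, hi=9, mid=4, val=46
Step 2: lo=0, hi=3, mid=1, val=26

Found at index 1


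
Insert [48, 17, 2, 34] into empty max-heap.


Insert 48: [48]
Insert 17: [48, 17]
Insert 2: [48, 17, 2]
Insert 34: [48, 34, 2, 17]

Final heap: [48, 34, 2, 17]


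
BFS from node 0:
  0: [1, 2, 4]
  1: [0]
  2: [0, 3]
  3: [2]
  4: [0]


Visit 0, enqueue [1, 2, 4]
Visit 1, enqueue []
Visit 2, enqueue [3]
Visit 4, enqueue []
Visit 3, enqueue []

BFS order: [0, 1, 2, 4, 3]


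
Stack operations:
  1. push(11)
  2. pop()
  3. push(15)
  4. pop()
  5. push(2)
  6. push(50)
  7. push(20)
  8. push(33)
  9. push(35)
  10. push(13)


push(11) -> [11]
pop()->11, []
push(15) -> [15]
pop()->15, []
push(2) -> [2]
push(50) -> [2, 50]
push(20) -> [2, 50, 20]
push(33) -> [2, 50, 20, 33]
push(35) -> [2, 50, 20, 33, 35]
push(13) -> [2, 50, 20, 33, 35, 13]

Final stack: [2, 50, 20, 33, 35, 13]


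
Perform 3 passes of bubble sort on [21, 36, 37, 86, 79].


Initial: [21, 36, 37, 86, 79]
Pass 1: [21, 36, 37, 79, 86] (1 swaps)
Pass 2: [21, 36, 37, 79, 86] (0 swaps)
Pass 3: [21, 36, 37, 79, 86] (0 swaps)

After 3 passes: [21, 36, 37, 79, 86]


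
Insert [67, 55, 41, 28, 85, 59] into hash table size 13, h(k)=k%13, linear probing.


Insert 67: h=2 -> slot 2
Insert 55: h=3 -> slot 3
Insert 41: h=2, 2 probes -> slot 4
Insert 28: h=2, 3 probes -> slot 5
Insert 85: h=7 -> slot 7
Insert 59: h=7, 1 probes -> slot 8

Table: [None, None, 67, 55, 41, 28, None, 85, 59, None, None, None, None]


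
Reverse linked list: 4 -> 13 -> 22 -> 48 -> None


Step 1: curr=4, set curr.next=prev(None) | reversed so far: 4
Step 2: curr=13, set curr.next=prev(4) | reversed so far: 13 -> 4
Step 3: curr=22, set curr.next=prev(13) | reversed so far: 22 -> 13 -> 4
Step 4: curr=48, set curr.next=prev(22) | reversed so far: 48 -> 22 -> 13 -> 4

48 -> 22 -> 13 -> 4 -> None


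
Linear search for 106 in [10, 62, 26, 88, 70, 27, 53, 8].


i=0: 10!=106
i=1: 62!=106
i=2: 26!=106
i=3: 88!=106
i=4: 70!=106
i=5: 27!=106
i=6: 53!=106
i=7: 8!=106

Not found, 8 comps


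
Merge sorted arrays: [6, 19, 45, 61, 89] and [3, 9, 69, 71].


Take 3 from B
Take 6 from A
Take 9 from B
Take 19 from A
Take 45 from A
Take 61 from A
Take 69 from B
Take 71 from B

Merged: [3, 6, 9, 19, 45, 61, 69, 71, 89]


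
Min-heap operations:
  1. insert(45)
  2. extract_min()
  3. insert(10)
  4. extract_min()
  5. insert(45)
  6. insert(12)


insert(45) -> [45]
extract_min()->45, []
insert(10) -> [10]
extract_min()->10, []
insert(45) -> [45]
insert(12) -> [12, 45]

Final heap: [12, 45]


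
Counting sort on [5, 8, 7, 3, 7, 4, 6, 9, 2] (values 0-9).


Input: [5, 8, 7, 3, 7, 4, 6, 9, 2]
Counts: [0, 0, 1, 1, 1, 1, 1, 2, 1, 1]

Sorted: [2, 3, 4, 5, 6, 7, 7, 8, 9]


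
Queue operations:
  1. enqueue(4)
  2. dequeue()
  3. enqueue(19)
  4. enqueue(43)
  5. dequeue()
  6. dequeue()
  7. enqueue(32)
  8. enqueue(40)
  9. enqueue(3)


enqueue(4) -> [4]
dequeue()->4, []
enqueue(19) -> [19]
enqueue(43) -> [19, 43]
dequeue()->19, [43]
dequeue()->43, []
enqueue(32) -> [32]
enqueue(40) -> [32, 40]
enqueue(3) -> [32, 40, 3]

Final queue: [32, 40, 3]


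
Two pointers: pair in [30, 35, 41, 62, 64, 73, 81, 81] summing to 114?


lo=0(30)+hi=7(81)=111
lo=1(35)+hi=7(81)=116
lo=1(35)+hi=6(81)=116
lo=1(35)+hi=5(73)=108
lo=2(41)+hi=5(73)=114

Yes: 41+73=114


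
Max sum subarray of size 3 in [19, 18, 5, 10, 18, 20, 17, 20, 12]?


[0:3]: 42
[1:4]: 33
[2:5]: 33
[3:6]: 48
[4:7]: 55
[5:8]: 57
[6:9]: 49

Max: 57 at [5:8]


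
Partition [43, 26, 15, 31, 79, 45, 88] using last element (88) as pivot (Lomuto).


Pivot: 88
  43 <= 88: advance i (no swap)
  26 <= 88: advance i (no swap)
  15 <= 88: advance i (no swap)
  31 <= 88: advance i (no swap)
  79 <= 88: advance i (no swap)
  45 <= 88: advance i (no swap)
Place pivot at 6: [43, 26, 15, 31, 79, 45, 88]

Partitioned: [43, 26, 15, 31, 79, 45, 88]


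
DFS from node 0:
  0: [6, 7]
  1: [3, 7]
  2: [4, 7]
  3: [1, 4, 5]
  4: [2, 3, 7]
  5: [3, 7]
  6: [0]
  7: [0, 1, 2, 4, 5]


Visit 0, push [7, 6]
Visit 6, push []
Visit 7, push [5, 4, 2, 1]
Visit 1, push [3]
Visit 3, push [5, 4]
Visit 4, push [2]
Visit 2, push []
Visit 5, push []

DFS order: [0, 6, 7, 1, 3, 4, 2, 5]


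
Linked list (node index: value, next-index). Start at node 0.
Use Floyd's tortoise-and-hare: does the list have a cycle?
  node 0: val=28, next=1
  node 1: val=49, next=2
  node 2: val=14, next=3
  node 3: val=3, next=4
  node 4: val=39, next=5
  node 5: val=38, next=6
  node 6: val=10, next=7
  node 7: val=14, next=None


Floyd's tortoise (slow, +1) and hare (fast, +2):
  init: slow=0, fast=0
  step 1: slow=1, fast=2
  step 2: slow=2, fast=4
  step 3: slow=3, fast=6
  step 4: fast 6->7->None, no cycle

Cycle: no


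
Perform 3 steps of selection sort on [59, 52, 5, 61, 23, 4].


Initial: [59, 52, 5, 61, 23, 4]
Step 1: min=4 at 5
  Swap: [4, 52, 5, 61, 23, 59]
Step 2: min=5 at 2
  Swap: [4, 5, 52, 61, 23, 59]
Step 3: min=23 at 4
  Swap: [4, 5, 23, 61, 52, 59]

After 3 steps: [4, 5, 23, 61, 52, 59]


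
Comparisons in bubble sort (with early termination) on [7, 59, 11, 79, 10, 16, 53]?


Algorithm: bubble sort (with early termination)
Input: [7, 59, 11, 79, 10, 16, 53]
Sorted: [7, 10, 11, 16, 53, 59, 79]

18


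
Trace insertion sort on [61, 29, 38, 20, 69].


Initial: [61, 29, 38, 20, 69]
Insert 29: [29, 61, 38, 20, 69]
Insert 38: [29, 38, 61, 20, 69]
Insert 20: [20, 29, 38, 61, 69]
Insert 69: [20, 29, 38, 61, 69]

Sorted: [20, 29, 38, 61, 69]


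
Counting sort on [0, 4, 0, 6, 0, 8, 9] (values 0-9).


Input: [0, 4, 0, 6, 0, 8, 9]
Counts: [3, 0, 0, 0, 1, 0, 1, 0, 1, 1]

Sorted: [0, 0, 0, 4, 6, 8, 9]


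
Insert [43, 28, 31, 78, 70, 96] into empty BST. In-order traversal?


Insert 43: root
Insert 28: L from 43
Insert 31: L from 43 -> R from 28
Insert 78: R from 43
Insert 70: R from 43 -> L from 78
Insert 96: R from 43 -> R from 78

In-order: [28, 31, 43, 70, 78, 96]


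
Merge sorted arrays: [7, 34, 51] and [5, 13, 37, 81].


Take 5 from B
Take 7 from A
Take 13 from B
Take 34 from A
Take 37 from B
Take 51 from A

Merged: [5, 7, 13, 34, 37, 51, 81]


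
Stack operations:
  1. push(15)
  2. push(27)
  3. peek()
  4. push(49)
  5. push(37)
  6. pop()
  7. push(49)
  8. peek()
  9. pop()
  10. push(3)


push(15) -> [15]
push(27) -> [15, 27]
peek()->27
push(49) -> [15, 27, 49]
push(37) -> [15, 27, 49, 37]
pop()->37, [15, 27, 49]
push(49) -> [15, 27, 49, 49]
peek()->49
pop()->49, [15, 27, 49]
push(3) -> [15, 27, 49, 3]

Final stack: [15, 27, 49, 3]


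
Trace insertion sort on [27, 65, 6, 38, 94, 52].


Initial: [27, 65, 6, 38, 94, 52]
Insert 65: [27, 65, 6, 38, 94, 52]
Insert 6: [6, 27, 65, 38, 94, 52]
Insert 38: [6, 27, 38, 65, 94, 52]
Insert 94: [6, 27, 38, 65, 94, 52]
Insert 52: [6, 27, 38, 52, 65, 94]

Sorted: [6, 27, 38, 52, 65, 94]


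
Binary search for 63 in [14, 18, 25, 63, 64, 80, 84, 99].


Step 1: lo=0, hi=7, mid=3, val=63

Found at index 3


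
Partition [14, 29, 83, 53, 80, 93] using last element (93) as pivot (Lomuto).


Pivot: 93
  14 <= 93: advance i (no swap)
  29 <= 93: advance i (no swap)
  83 <= 93: advance i (no swap)
  53 <= 93: advance i (no swap)
  80 <= 93: advance i (no swap)
Place pivot at 5: [14, 29, 83, 53, 80, 93]

Partitioned: [14, 29, 83, 53, 80, 93]


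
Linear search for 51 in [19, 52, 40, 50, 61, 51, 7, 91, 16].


i=0: 19!=51
i=1: 52!=51
i=2: 40!=51
i=3: 50!=51
i=4: 61!=51
i=5: 51==51 found!

Found at 5, 6 comps


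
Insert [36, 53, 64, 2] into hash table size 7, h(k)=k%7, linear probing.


Insert 36: h=1 -> slot 1
Insert 53: h=4 -> slot 4
Insert 64: h=1, 1 probes -> slot 2
Insert 2: h=2, 1 probes -> slot 3

Table: [None, 36, 64, 2, 53, None, None]


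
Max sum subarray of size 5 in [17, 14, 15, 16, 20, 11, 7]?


[0:5]: 82
[1:6]: 76
[2:7]: 69

Max: 82 at [0:5]


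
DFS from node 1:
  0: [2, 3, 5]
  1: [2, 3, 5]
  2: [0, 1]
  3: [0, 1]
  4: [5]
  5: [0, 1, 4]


Visit 1, push [5, 3, 2]
Visit 2, push [0]
Visit 0, push [5, 3]
Visit 3, push []
Visit 5, push [4]
Visit 4, push []

DFS order: [1, 2, 0, 3, 5, 4]


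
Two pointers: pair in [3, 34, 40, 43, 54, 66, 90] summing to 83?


lo=0(3)+hi=6(90)=93
lo=0(3)+hi=5(66)=69
lo=1(34)+hi=5(66)=100
lo=1(34)+hi=4(54)=88
lo=1(34)+hi=3(43)=77
lo=2(40)+hi=3(43)=83

Yes: 40+43=83


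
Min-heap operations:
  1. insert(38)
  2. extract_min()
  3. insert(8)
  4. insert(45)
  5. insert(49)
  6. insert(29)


insert(38) -> [38]
extract_min()->38, []
insert(8) -> [8]
insert(45) -> [8, 45]
insert(49) -> [8, 45, 49]
insert(29) -> [8, 29, 49, 45]

Final heap: [8, 29, 49, 45]


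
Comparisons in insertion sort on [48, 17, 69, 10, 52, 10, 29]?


Algorithm: insertion sort
Input: [48, 17, 69, 10, 52, 10, 29]
Sorted: [10, 10, 17, 29, 48, 52, 69]

16


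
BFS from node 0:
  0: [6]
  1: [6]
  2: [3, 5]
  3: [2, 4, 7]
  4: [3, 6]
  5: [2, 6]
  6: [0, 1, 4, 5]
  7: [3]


Visit 0, enqueue [6]
Visit 6, enqueue [1, 4, 5]
Visit 1, enqueue []
Visit 4, enqueue [3]
Visit 5, enqueue [2]
Visit 3, enqueue [7]
Visit 2, enqueue []
Visit 7, enqueue []

BFS order: [0, 6, 1, 4, 5, 3, 2, 7]


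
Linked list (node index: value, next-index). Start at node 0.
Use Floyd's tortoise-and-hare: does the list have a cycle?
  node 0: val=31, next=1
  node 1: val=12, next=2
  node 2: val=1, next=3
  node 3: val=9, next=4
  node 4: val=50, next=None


Floyd's tortoise (slow, +1) and hare (fast, +2):
  init: slow=0, fast=0
  step 1: slow=1, fast=2
  step 2: slow=2, fast=4
  step 3: fast -> None, no cycle

Cycle: no


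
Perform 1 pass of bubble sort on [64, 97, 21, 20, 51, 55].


Initial: [64, 97, 21, 20, 51, 55]
Pass 1: [64, 21, 20, 51, 55, 97] (4 swaps)

After 1 pass: [64, 21, 20, 51, 55, 97]


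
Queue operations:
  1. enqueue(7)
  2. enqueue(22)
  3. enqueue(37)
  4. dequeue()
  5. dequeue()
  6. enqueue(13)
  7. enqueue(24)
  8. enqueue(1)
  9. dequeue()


enqueue(7) -> [7]
enqueue(22) -> [7, 22]
enqueue(37) -> [7, 22, 37]
dequeue()->7, [22, 37]
dequeue()->22, [37]
enqueue(13) -> [37, 13]
enqueue(24) -> [37, 13, 24]
enqueue(1) -> [37, 13, 24, 1]
dequeue()->37, [13, 24, 1]

Final queue: [13, 24, 1]


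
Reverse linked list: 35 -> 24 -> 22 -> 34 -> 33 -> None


Step 1: curr=35, set curr.next=prev(None) | reversed so far: 35
Step 2: curr=24, set curr.next=prev(35) | reversed so far: 24 -> 35
Step 3: curr=22, set curr.next=prev(24) | reversed so far: 22 -> 24 -> 35
Step 4: curr=34, set curr.next=prev(22) | reversed so far: 34 -> 22 -> 24 -> 35
Step 5: curr=33, set curr.next=prev(34) | reversed so far: 33 -> 34 -> 22 -> 24 -> 35

33 -> 34 -> 22 -> 24 -> 35 -> None


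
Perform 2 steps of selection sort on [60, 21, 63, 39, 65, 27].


Initial: [60, 21, 63, 39, 65, 27]
Step 1: min=21 at 1
  Swap: [21, 60, 63, 39, 65, 27]
Step 2: min=27 at 5
  Swap: [21, 27, 63, 39, 65, 60]

After 2 steps: [21, 27, 63, 39, 65, 60]


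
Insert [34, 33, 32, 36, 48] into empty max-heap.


Insert 34: [34]
Insert 33: [34, 33]
Insert 32: [34, 33, 32]
Insert 36: [36, 34, 32, 33]
Insert 48: [48, 36, 32, 33, 34]

Final heap: [48, 36, 32, 33, 34]


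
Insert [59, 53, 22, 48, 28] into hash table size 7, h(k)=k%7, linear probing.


Insert 59: h=3 -> slot 3
Insert 53: h=4 -> slot 4
Insert 22: h=1 -> slot 1
Insert 48: h=6 -> slot 6
Insert 28: h=0 -> slot 0

Table: [28, 22, None, 59, 53, None, 48]


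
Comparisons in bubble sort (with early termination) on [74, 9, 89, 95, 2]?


Algorithm: bubble sort (with early termination)
Input: [74, 9, 89, 95, 2]
Sorted: [2, 9, 74, 89, 95]

10


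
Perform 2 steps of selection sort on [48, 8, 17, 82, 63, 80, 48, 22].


Initial: [48, 8, 17, 82, 63, 80, 48, 22]
Step 1: min=8 at 1
  Swap: [8, 48, 17, 82, 63, 80, 48, 22]
Step 2: min=17 at 2
  Swap: [8, 17, 48, 82, 63, 80, 48, 22]

After 2 steps: [8, 17, 48, 82, 63, 80, 48, 22]


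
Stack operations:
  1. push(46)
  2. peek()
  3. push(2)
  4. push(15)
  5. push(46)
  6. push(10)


push(46) -> [46]
peek()->46
push(2) -> [46, 2]
push(15) -> [46, 2, 15]
push(46) -> [46, 2, 15, 46]
push(10) -> [46, 2, 15, 46, 10]

Final stack: [46, 2, 15, 46, 10]


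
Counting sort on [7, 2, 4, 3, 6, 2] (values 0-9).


Input: [7, 2, 4, 3, 6, 2]
Counts: [0, 0, 2, 1, 1, 0, 1, 1, 0, 0]

Sorted: [2, 2, 3, 4, 6, 7]


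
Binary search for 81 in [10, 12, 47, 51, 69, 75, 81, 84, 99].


Step 1: lo=0, hi=8, mid=4, val=69
Step 2: lo=5, hi=8, mid=6, val=81

Found at index 6


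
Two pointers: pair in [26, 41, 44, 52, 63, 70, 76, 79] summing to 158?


lo=0(26)+hi=7(79)=105
lo=1(41)+hi=7(79)=120
lo=2(44)+hi=7(79)=123
lo=3(52)+hi=7(79)=131
lo=4(63)+hi=7(79)=142
lo=5(70)+hi=7(79)=149
lo=6(76)+hi=7(79)=155

No pair found


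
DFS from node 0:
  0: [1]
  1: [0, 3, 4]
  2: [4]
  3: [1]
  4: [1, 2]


Visit 0, push [1]
Visit 1, push [4, 3]
Visit 3, push []
Visit 4, push [2]
Visit 2, push []

DFS order: [0, 1, 3, 4, 2]


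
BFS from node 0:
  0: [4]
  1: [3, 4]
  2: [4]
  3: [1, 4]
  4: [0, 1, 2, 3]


Visit 0, enqueue [4]
Visit 4, enqueue [1, 2, 3]
Visit 1, enqueue []
Visit 2, enqueue []
Visit 3, enqueue []

BFS order: [0, 4, 1, 2, 3]


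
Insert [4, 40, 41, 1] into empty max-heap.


Insert 4: [4]
Insert 40: [40, 4]
Insert 41: [41, 4, 40]
Insert 1: [41, 4, 40, 1]

Final heap: [41, 4, 40, 1]


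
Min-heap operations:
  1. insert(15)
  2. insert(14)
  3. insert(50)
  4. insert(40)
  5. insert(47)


insert(15) -> [15]
insert(14) -> [14, 15]
insert(50) -> [14, 15, 50]
insert(40) -> [14, 15, 50, 40]
insert(47) -> [14, 15, 50, 40, 47]

Final heap: [14, 15, 50, 40, 47]


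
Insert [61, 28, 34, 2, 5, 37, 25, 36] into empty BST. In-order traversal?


Insert 61: root
Insert 28: L from 61
Insert 34: L from 61 -> R from 28
Insert 2: L from 61 -> L from 28
Insert 5: L from 61 -> L from 28 -> R from 2
Insert 37: L from 61 -> R from 28 -> R from 34
Insert 25: L from 61 -> L from 28 -> R from 2 -> R from 5
Insert 36: L from 61 -> R from 28 -> R from 34 -> L from 37

In-order: [2, 5, 25, 28, 34, 36, 37, 61]


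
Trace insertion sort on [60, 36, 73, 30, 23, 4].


Initial: [60, 36, 73, 30, 23, 4]
Insert 36: [36, 60, 73, 30, 23, 4]
Insert 73: [36, 60, 73, 30, 23, 4]
Insert 30: [30, 36, 60, 73, 23, 4]
Insert 23: [23, 30, 36, 60, 73, 4]
Insert 4: [4, 23, 30, 36, 60, 73]

Sorted: [4, 23, 30, 36, 60, 73]


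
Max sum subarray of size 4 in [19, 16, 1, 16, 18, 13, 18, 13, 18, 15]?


[0:4]: 52
[1:5]: 51
[2:6]: 48
[3:7]: 65
[4:8]: 62
[5:9]: 62
[6:10]: 64

Max: 65 at [3:7]


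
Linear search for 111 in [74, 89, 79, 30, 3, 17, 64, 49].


i=0: 74!=111
i=1: 89!=111
i=2: 79!=111
i=3: 30!=111
i=4: 3!=111
i=5: 17!=111
i=6: 64!=111
i=7: 49!=111

Not found, 8 comps


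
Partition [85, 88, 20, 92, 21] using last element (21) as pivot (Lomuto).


Pivot: 21
  20 <= 21: swap -> [20, 88, 85, 92, 21]
Place pivot at 1: [20, 21, 85, 92, 88]

Partitioned: [20, 21, 85, 92, 88]


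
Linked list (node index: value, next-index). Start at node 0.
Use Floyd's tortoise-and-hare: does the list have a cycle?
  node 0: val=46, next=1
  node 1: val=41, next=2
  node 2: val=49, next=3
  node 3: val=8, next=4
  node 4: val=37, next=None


Floyd's tortoise (slow, +1) and hare (fast, +2):
  init: slow=0, fast=0
  step 1: slow=1, fast=2
  step 2: slow=2, fast=4
  step 3: fast -> None, no cycle

Cycle: no


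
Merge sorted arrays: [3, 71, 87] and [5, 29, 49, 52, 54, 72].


Take 3 from A
Take 5 from B
Take 29 from B
Take 49 from B
Take 52 from B
Take 54 from B
Take 71 from A
Take 72 from B

Merged: [3, 5, 29, 49, 52, 54, 71, 72, 87]


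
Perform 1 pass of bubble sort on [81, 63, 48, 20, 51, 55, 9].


Initial: [81, 63, 48, 20, 51, 55, 9]
Pass 1: [63, 48, 20, 51, 55, 9, 81] (6 swaps)

After 1 pass: [63, 48, 20, 51, 55, 9, 81]


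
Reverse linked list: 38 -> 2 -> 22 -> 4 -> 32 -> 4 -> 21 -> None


Step 1: curr=38, set curr.next=prev(None) | reversed so far: 38
Step 2: curr=2, set curr.next=prev(38) | reversed so far: 2 -> 38
Step 3: curr=22, set curr.next=prev(2) | reversed so far: 22 -> 2 -> 38
Step 4: curr=4, set curr.next=prev(22) | reversed so far: 4 -> 22 -> 2 -> 38
Step 5: curr=32, set curr.next=prev(4) | reversed so far: 32 -> 4 -> 22 -> 2 -> 38
Step 6: curr=4, set curr.next=prev(32) | reversed so far: 4 -> 32 -> 4 -> 22 -> 2 -> 38
Step 7: curr=21, set curr.next=prev(4) | reversed so far: 21 -> 4 -> 32 -> 4 -> 22 -> 2 -> 38

21 -> 4 -> 32 -> 4 -> 22 -> 2 -> 38 -> None


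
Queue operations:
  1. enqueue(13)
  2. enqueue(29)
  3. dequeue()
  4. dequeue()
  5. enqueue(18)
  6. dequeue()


enqueue(13) -> [13]
enqueue(29) -> [13, 29]
dequeue()->13, [29]
dequeue()->29, []
enqueue(18) -> [18]
dequeue()->18, []

Final queue: []


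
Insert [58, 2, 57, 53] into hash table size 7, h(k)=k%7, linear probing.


Insert 58: h=2 -> slot 2
Insert 2: h=2, 1 probes -> slot 3
Insert 57: h=1 -> slot 1
Insert 53: h=4 -> slot 4

Table: [None, 57, 58, 2, 53, None, None]


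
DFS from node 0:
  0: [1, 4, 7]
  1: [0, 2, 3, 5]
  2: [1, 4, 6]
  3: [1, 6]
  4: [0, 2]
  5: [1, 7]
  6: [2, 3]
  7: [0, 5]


Visit 0, push [7, 4, 1]
Visit 1, push [5, 3, 2]
Visit 2, push [6, 4]
Visit 4, push []
Visit 6, push [3]
Visit 3, push []
Visit 5, push [7]
Visit 7, push []

DFS order: [0, 1, 2, 4, 6, 3, 5, 7]


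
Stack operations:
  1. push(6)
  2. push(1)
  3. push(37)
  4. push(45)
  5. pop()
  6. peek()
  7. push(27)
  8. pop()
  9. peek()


push(6) -> [6]
push(1) -> [6, 1]
push(37) -> [6, 1, 37]
push(45) -> [6, 1, 37, 45]
pop()->45, [6, 1, 37]
peek()->37
push(27) -> [6, 1, 37, 27]
pop()->27, [6, 1, 37]
peek()->37

Final stack: [6, 1, 37]


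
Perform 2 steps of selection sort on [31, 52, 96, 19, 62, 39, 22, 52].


Initial: [31, 52, 96, 19, 62, 39, 22, 52]
Step 1: min=19 at 3
  Swap: [19, 52, 96, 31, 62, 39, 22, 52]
Step 2: min=22 at 6
  Swap: [19, 22, 96, 31, 62, 39, 52, 52]

After 2 steps: [19, 22, 96, 31, 62, 39, 52, 52]


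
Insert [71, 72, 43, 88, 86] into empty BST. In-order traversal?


Insert 71: root
Insert 72: R from 71
Insert 43: L from 71
Insert 88: R from 71 -> R from 72
Insert 86: R from 71 -> R from 72 -> L from 88

In-order: [43, 71, 72, 86, 88]


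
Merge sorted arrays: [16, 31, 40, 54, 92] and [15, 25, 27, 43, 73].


Take 15 from B
Take 16 from A
Take 25 from B
Take 27 from B
Take 31 from A
Take 40 from A
Take 43 from B
Take 54 from A
Take 73 from B

Merged: [15, 16, 25, 27, 31, 40, 43, 54, 73, 92]


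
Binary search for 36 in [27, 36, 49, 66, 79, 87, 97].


Step 1: lo=0, hi=6, mid=3, val=66
Step 2: lo=0, hi=2, mid=1, val=36

Found at index 1


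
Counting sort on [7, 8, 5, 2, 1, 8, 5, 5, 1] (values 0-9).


Input: [7, 8, 5, 2, 1, 8, 5, 5, 1]
Counts: [0, 2, 1, 0, 0, 3, 0, 1, 2, 0]

Sorted: [1, 1, 2, 5, 5, 5, 7, 8, 8]


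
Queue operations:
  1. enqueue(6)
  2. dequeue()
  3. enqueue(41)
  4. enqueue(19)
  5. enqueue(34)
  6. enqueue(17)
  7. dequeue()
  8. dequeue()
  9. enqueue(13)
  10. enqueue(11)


enqueue(6) -> [6]
dequeue()->6, []
enqueue(41) -> [41]
enqueue(19) -> [41, 19]
enqueue(34) -> [41, 19, 34]
enqueue(17) -> [41, 19, 34, 17]
dequeue()->41, [19, 34, 17]
dequeue()->19, [34, 17]
enqueue(13) -> [34, 17, 13]
enqueue(11) -> [34, 17, 13, 11]

Final queue: [34, 17, 13, 11]


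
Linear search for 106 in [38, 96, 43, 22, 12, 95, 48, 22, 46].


i=0: 38!=106
i=1: 96!=106
i=2: 43!=106
i=3: 22!=106
i=4: 12!=106
i=5: 95!=106
i=6: 48!=106
i=7: 22!=106
i=8: 46!=106

Not found, 9 comps


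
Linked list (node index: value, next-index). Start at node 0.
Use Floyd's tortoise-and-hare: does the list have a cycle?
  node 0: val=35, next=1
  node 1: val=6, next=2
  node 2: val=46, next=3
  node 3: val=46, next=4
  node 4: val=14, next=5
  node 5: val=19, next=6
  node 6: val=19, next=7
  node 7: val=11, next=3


Floyd's tortoise (slow, +1) and hare (fast, +2):
  init: slow=0, fast=0
  step 1: slow=1, fast=2
  step 2: slow=2, fast=4
  step 3: slow=3, fast=6
  step 4: slow=4, fast=3
  step 5: slow=5, fast=5
  slow == fast at node 5: cycle detected

Cycle: yes


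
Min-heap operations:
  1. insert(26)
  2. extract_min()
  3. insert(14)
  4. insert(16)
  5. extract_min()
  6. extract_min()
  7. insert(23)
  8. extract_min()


insert(26) -> [26]
extract_min()->26, []
insert(14) -> [14]
insert(16) -> [14, 16]
extract_min()->14, [16]
extract_min()->16, []
insert(23) -> [23]
extract_min()->23, []

Final heap: []


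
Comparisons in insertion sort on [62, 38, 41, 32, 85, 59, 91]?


Algorithm: insertion sort
Input: [62, 38, 41, 32, 85, 59, 91]
Sorted: [32, 38, 41, 59, 62, 85, 91]

11


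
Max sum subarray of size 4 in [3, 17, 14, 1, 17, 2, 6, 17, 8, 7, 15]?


[0:4]: 35
[1:5]: 49
[2:6]: 34
[3:7]: 26
[4:8]: 42
[5:9]: 33
[6:10]: 38
[7:11]: 47

Max: 49 at [1:5]


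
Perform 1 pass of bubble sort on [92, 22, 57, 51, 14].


Initial: [92, 22, 57, 51, 14]
Pass 1: [22, 57, 51, 14, 92] (4 swaps)

After 1 pass: [22, 57, 51, 14, 92]


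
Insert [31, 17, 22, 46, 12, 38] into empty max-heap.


Insert 31: [31]
Insert 17: [31, 17]
Insert 22: [31, 17, 22]
Insert 46: [46, 31, 22, 17]
Insert 12: [46, 31, 22, 17, 12]
Insert 38: [46, 31, 38, 17, 12, 22]

Final heap: [46, 31, 38, 17, 12, 22]


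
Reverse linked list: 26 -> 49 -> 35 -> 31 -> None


Step 1: curr=26, set curr.next=prev(None) | reversed so far: 26
Step 2: curr=49, set curr.next=prev(26) | reversed so far: 49 -> 26
Step 3: curr=35, set curr.next=prev(49) | reversed so far: 35 -> 49 -> 26
Step 4: curr=31, set curr.next=prev(35) | reversed so far: 31 -> 35 -> 49 -> 26

31 -> 35 -> 49 -> 26 -> None


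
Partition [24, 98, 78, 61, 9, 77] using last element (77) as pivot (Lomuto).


Pivot: 77
  24 <= 77: advance i (no swap)
  61 <= 77: swap -> [24, 61, 78, 98, 9, 77]
  9 <= 77: swap -> [24, 61, 9, 98, 78, 77]
Place pivot at 3: [24, 61, 9, 77, 78, 98]

Partitioned: [24, 61, 9, 77, 78, 98]


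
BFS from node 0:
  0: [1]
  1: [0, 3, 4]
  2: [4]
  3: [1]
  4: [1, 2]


Visit 0, enqueue [1]
Visit 1, enqueue [3, 4]
Visit 3, enqueue []
Visit 4, enqueue [2]
Visit 2, enqueue []

BFS order: [0, 1, 3, 4, 2]


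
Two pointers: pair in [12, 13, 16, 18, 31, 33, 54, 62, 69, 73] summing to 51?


lo=0(12)+hi=9(73)=85
lo=0(12)+hi=8(69)=81
lo=0(12)+hi=7(62)=74
lo=0(12)+hi=6(54)=66
lo=0(12)+hi=5(33)=45
lo=1(13)+hi=5(33)=46
lo=2(16)+hi=5(33)=49
lo=3(18)+hi=5(33)=51

Yes: 18+33=51


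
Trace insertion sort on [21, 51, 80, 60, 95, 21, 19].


Initial: [21, 51, 80, 60, 95, 21, 19]
Insert 51: [21, 51, 80, 60, 95, 21, 19]
Insert 80: [21, 51, 80, 60, 95, 21, 19]
Insert 60: [21, 51, 60, 80, 95, 21, 19]
Insert 95: [21, 51, 60, 80, 95, 21, 19]
Insert 21: [21, 21, 51, 60, 80, 95, 19]
Insert 19: [19, 21, 21, 51, 60, 80, 95]

Sorted: [19, 21, 21, 51, 60, 80, 95]


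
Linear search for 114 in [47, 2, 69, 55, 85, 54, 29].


i=0: 47!=114
i=1: 2!=114
i=2: 69!=114
i=3: 55!=114
i=4: 85!=114
i=5: 54!=114
i=6: 29!=114

Not found, 7 comps


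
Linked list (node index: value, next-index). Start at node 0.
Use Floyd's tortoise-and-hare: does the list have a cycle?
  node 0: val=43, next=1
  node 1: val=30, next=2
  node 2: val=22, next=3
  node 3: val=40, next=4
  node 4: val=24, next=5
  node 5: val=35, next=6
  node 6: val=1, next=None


Floyd's tortoise (slow, +1) and hare (fast, +2):
  init: slow=0, fast=0
  step 1: slow=1, fast=2
  step 2: slow=2, fast=4
  step 3: slow=3, fast=6
  step 4: fast -> None, no cycle

Cycle: no


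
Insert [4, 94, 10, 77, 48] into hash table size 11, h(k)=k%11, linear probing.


Insert 4: h=4 -> slot 4
Insert 94: h=6 -> slot 6
Insert 10: h=10 -> slot 10
Insert 77: h=0 -> slot 0
Insert 48: h=4, 1 probes -> slot 5

Table: [77, None, None, None, 4, 48, 94, None, None, None, 10]


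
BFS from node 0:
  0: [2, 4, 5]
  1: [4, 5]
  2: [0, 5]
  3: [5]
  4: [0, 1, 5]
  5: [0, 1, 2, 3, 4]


Visit 0, enqueue [2, 4, 5]
Visit 2, enqueue []
Visit 4, enqueue [1]
Visit 5, enqueue [3]
Visit 1, enqueue []
Visit 3, enqueue []

BFS order: [0, 2, 4, 5, 1, 3]
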